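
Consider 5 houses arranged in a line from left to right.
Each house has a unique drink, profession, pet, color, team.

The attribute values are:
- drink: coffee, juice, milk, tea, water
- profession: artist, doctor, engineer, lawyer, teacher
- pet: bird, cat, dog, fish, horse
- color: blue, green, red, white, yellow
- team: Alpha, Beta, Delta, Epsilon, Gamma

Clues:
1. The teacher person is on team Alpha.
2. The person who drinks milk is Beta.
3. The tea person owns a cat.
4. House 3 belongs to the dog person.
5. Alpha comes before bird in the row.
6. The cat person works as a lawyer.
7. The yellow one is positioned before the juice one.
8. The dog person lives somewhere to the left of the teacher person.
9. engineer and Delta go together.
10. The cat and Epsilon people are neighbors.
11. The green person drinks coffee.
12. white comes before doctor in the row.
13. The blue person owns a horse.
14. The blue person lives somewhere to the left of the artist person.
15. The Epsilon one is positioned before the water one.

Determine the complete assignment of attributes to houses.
Solution:

House | Drink | Profession | Pet | Color | Team
-----------------------------------------------
  1   | tea | lawyer | cat | white | Gamma
  2   | coffee | doctor | fish | green | Epsilon
  3   | water | engineer | dog | yellow | Delta
  4   | juice | teacher | horse | blue | Alpha
  5   | milk | artist | bird | red | Beta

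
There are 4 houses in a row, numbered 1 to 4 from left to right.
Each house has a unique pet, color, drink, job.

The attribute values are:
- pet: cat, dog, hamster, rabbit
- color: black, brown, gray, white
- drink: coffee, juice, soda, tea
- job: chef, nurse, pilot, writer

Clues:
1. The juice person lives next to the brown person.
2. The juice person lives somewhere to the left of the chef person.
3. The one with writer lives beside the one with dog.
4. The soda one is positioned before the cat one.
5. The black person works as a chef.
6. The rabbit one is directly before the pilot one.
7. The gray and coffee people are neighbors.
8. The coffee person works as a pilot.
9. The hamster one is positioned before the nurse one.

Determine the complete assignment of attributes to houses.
Solution:

House | Pet | Color | Drink | Job
---------------------------------
  1   | rabbit | gray | juice | writer
  2   | dog | brown | coffee | pilot
  3   | hamster | black | soda | chef
  4   | cat | white | tea | nurse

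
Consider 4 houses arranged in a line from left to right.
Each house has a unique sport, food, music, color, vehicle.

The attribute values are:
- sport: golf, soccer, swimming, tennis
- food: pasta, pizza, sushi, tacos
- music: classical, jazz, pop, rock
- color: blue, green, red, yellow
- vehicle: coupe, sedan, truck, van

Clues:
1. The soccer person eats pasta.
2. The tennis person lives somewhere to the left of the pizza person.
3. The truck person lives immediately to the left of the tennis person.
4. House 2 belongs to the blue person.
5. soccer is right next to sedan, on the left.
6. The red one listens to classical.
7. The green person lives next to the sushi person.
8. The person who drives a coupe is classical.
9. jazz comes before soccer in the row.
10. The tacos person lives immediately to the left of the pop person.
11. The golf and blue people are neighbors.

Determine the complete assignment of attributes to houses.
Solution:

House | Sport | Food | Music | Color | Vehicle
----------------------------------------------
  1   | golf | tacos | jazz | green | truck
  2   | tennis | sushi | pop | blue | van
  3   | soccer | pasta | classical | red | coupe
  4   | swimming | pizza | rock | yellow | sedan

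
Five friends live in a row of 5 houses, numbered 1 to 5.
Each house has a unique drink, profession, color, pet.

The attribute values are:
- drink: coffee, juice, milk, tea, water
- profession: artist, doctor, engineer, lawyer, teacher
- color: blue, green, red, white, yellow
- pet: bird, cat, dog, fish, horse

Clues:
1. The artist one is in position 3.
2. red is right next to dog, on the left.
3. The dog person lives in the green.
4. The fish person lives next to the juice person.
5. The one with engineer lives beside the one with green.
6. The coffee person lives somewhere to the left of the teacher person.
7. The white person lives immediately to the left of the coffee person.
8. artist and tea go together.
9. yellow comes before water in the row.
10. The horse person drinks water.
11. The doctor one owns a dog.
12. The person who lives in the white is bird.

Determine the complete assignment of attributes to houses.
Solution:

House | Drink | Profession | Color | Pet
----------------------------------------
  1   | milk | engineer | red | fish
  2   | juice | doctor | green | dog
  3   | tea | artist | white | bird
  4   | coffee | lawyer | yellow | cat
  5   | water | teacher | blue | horse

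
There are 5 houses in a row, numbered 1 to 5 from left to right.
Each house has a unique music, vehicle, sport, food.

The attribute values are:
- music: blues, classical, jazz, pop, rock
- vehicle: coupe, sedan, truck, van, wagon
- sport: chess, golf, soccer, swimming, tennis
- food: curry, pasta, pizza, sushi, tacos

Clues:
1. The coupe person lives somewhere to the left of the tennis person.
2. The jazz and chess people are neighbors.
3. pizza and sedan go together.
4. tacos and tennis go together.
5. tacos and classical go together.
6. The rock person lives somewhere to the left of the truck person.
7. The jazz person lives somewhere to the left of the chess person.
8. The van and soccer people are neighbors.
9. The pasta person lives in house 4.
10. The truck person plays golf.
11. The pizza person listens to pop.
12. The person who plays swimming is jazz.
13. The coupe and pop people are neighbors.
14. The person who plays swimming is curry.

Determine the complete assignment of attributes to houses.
Solution:

House | Music | Vehicle | Sport | Food
--------------------------------------
  1   | jazz | coupe | swimming | curry
  2   | pop | sedan | chess | pizza
  3   | classical | van | tennis | tacos
  4   | rock | wagon | soccer | pasta
  5   | blues | truck | golf | sushi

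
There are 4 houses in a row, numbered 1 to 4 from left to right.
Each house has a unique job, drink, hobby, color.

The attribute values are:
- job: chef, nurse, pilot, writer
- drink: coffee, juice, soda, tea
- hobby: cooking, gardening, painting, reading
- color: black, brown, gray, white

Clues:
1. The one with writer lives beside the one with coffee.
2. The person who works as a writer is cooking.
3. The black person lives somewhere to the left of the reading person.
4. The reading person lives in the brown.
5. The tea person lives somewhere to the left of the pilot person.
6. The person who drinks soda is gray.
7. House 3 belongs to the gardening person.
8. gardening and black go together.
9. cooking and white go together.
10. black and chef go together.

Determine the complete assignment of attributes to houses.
Solution:

House | Job | Drink | Hobby | Color
-----------------------------------
  1   | nurse | soda | painting | gray
  2   | writer | tea | cooking | white
  3   | chef | coffee | gardening | black
  4   | pilot | juice | reading | brown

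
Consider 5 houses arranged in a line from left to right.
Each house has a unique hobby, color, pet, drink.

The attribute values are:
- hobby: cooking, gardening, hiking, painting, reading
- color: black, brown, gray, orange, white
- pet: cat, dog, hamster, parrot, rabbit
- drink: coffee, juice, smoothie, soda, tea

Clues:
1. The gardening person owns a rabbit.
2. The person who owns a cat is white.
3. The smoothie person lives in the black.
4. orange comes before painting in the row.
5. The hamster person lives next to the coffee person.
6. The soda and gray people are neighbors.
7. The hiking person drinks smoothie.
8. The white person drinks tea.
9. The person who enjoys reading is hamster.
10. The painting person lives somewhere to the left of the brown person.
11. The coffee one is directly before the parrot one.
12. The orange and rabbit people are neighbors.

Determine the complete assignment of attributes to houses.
Solution:

House | Hobby | Color | Pet | Drink
-----------------------------------
  1   | reading | orange | hamster | soda
  2   | gardening | gray | rabbit | coffee
  3   | hiking | black | parrot | smoothie
  4   | painting | white | cat | tea
  5   | cooking | brown | dog | juice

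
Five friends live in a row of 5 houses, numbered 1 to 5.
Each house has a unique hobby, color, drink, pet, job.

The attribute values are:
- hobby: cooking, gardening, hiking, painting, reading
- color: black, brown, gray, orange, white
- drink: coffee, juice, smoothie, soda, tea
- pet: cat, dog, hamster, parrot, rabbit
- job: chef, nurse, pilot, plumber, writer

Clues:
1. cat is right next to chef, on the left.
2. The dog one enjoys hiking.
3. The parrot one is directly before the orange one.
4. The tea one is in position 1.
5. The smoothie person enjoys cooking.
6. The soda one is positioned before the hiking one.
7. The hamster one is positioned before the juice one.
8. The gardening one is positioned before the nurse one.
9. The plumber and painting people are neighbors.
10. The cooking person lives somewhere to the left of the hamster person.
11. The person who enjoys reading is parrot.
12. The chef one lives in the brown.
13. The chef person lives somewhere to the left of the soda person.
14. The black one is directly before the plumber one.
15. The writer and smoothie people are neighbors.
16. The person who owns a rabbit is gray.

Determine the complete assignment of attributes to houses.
Solution:

House | Hobby | Color | Drink | Pet | Job
-----------------------------------------
  1   | reading | black | tea | parrot | writer
  2   | cooking | orange | smoothie | cat | plumber
  3   | painting | brown | coffee | hamster | chef
  4   | gardening | gray | soda | rabbit | pilot
  5   | hiking | white | juice | dog | nurse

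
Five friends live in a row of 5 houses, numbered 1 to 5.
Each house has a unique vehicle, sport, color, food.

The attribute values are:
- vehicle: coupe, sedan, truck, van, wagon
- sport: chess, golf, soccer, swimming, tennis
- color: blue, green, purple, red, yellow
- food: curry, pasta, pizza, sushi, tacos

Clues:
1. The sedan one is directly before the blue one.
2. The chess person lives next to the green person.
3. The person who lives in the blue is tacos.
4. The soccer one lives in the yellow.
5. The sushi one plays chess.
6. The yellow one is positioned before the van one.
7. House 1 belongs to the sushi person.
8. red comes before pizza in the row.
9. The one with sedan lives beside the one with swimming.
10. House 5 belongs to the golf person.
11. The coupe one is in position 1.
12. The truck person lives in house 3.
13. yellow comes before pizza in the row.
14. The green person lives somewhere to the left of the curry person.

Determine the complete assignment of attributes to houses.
Solution:

House | Vehicle | Sport | Color | Food
--------------------------------------
  1   | coupe | chess | red | sushi
  2   | sedan | tennis | green | pasta
  3   | truck | swimming | blue | tacos
  4   | wagon | soccer | yellow | curry
  5   | van | golf | purple | pizza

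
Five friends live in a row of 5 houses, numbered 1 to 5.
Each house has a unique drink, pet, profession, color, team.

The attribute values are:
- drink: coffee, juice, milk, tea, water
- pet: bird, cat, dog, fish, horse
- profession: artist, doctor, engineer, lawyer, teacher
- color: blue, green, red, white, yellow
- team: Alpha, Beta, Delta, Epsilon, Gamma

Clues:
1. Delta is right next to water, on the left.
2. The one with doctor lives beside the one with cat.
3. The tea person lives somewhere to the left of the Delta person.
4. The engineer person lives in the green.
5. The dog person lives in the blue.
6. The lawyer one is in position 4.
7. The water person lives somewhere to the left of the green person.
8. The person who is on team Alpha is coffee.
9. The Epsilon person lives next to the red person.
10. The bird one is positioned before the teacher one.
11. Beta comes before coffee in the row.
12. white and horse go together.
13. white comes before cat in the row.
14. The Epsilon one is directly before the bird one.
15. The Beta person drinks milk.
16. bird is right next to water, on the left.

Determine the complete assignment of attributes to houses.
Solution:

House | Drink | Pet | Profession | Color | Team
-----------------------------------------------
  1   | tea | horse | artist | white | Epsilon
  2   | juice | bird | doctor | red | Delta
  3   | water | cat | teacher | yellow | Gamma
  4   | milk | dog | lawyer | blue | Beta
  5   | coffee | fish | engineer | green | Alpha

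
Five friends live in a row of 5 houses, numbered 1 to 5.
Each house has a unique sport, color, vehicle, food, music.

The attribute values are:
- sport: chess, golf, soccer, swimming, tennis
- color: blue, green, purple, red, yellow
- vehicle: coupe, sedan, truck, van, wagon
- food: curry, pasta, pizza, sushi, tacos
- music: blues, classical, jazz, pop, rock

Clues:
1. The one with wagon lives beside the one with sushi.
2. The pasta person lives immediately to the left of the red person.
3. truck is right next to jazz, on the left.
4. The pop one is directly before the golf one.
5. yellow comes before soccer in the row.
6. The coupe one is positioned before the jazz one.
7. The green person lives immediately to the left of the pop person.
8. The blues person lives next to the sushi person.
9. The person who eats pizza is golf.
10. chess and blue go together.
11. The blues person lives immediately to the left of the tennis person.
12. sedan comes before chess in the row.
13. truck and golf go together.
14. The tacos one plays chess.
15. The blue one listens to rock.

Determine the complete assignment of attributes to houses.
Solution:

House | Sport | Color | Vehicle | Food | Music
----------------------------------------------
  1   | swimming | green | wagon | pasta | blues
  2   | tennis | red | coupe | sushi | pop
  3   | golf | yellow | truck | pizza | classical
  4   | soccer | purple | sedan | curry | jazz
  5   | chess | blue | van | tacos | rock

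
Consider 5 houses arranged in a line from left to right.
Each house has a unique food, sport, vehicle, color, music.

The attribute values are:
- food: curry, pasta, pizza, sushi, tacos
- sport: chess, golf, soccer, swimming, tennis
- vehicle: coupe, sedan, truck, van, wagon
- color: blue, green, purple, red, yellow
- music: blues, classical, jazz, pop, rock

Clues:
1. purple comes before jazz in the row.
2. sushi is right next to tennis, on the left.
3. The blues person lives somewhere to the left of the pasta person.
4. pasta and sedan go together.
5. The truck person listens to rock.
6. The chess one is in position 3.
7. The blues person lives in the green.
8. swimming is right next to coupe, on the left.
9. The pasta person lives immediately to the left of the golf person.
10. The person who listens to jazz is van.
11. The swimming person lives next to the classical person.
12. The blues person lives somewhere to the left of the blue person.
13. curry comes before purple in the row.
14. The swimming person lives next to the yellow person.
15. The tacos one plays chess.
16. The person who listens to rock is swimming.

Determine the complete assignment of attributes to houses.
Solution:

House | Food | Sport | Vehicle | Color | Music
----------------------------------------------
  1   | sushi | swimming | truck | red | rock
  2   | curry | tennis | coupe | yellow | classical
  3   | tacos | chess | wagon | green | blues
  4   | pasta | soccer | sedan | purple | pop
  5   | pizza | golf | van | blue | jazz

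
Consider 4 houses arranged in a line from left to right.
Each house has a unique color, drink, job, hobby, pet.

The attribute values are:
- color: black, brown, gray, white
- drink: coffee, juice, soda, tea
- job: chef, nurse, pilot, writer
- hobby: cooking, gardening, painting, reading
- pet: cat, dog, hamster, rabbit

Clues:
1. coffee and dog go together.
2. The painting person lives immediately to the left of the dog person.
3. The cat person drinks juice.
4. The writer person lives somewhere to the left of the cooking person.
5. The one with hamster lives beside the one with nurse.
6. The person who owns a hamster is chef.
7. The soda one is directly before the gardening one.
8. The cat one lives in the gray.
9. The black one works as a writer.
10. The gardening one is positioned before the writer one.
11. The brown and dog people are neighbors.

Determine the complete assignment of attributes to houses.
Solution:

House | Color | Drink | Job | Hobby | Pet
-----------------------------------------
  1   | brown | soda | chef | painting | hamster
  2   | white | coffee | nurse | gardening | dog
  3   | black | tea | writer | reading | rabbit
  4   | gray | juice | pilot | cooking | cat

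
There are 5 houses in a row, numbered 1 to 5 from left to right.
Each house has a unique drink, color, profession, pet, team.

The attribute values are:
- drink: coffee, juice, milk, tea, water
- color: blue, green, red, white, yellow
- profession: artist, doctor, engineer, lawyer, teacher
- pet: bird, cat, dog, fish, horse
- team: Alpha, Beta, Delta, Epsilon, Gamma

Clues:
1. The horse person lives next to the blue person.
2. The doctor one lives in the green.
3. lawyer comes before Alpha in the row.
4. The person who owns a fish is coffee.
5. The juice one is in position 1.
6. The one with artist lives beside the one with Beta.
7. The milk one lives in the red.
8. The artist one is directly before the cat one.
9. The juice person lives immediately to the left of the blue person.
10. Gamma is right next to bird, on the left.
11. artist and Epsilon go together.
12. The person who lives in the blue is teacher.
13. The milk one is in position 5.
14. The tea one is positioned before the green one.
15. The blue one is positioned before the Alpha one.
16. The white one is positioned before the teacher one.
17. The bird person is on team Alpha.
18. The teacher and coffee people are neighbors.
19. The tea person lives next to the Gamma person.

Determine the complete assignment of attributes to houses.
Solution:

House | Drink | Color | Profession | Pet | Team
-----------------------------------------------
  1   | juice | white | artist | horse | Epsilon
  2   | tea | blue | teacher | cat | Beta
  3   | coffee | yellow | lawyer | fish | Gamma
  4   | water | green | doctor | bird | Alpha
  5   | milk | red | engineer | dog | Delta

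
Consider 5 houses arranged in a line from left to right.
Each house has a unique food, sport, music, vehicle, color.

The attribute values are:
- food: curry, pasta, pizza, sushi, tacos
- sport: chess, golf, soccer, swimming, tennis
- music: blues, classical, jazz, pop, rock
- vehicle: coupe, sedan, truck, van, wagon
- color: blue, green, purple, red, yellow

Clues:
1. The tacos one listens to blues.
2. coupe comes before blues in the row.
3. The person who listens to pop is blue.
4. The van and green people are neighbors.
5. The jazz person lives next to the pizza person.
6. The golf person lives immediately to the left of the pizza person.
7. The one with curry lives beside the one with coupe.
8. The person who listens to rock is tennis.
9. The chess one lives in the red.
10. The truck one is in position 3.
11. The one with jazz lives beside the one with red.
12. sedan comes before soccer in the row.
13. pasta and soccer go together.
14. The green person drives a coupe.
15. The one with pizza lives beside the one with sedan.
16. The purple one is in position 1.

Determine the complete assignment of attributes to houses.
Solution:

House | Food | Sport | Music | Vehicle | Color
----------------------------------------------
  1   | curry | tennis | rock | van | purple
  2   | sushi | golf | jazz | coupe | green
  3   | pizza | chess | classical | truck | red
  4   | tacos | swimming | blues | sedan | yellow
  5   | pasta | soccer | pop | wagon | blue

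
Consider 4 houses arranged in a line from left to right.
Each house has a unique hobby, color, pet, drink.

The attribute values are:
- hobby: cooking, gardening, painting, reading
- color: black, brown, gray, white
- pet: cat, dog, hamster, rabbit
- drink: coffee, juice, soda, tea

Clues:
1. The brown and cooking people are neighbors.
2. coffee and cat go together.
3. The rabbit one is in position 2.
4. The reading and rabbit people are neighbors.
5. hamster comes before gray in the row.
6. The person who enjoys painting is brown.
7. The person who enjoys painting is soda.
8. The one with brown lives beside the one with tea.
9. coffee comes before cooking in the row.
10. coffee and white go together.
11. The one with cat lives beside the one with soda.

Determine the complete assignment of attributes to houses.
Solution:

House | Hobby | Color | Pet | Drink
-----------------------------------
  1   | reading | white | cat | coffee
  2   | painting | brown | rabbit | soda
  3   | cooking | black | hamster | tea
  4   | gardening | gray | dog | juice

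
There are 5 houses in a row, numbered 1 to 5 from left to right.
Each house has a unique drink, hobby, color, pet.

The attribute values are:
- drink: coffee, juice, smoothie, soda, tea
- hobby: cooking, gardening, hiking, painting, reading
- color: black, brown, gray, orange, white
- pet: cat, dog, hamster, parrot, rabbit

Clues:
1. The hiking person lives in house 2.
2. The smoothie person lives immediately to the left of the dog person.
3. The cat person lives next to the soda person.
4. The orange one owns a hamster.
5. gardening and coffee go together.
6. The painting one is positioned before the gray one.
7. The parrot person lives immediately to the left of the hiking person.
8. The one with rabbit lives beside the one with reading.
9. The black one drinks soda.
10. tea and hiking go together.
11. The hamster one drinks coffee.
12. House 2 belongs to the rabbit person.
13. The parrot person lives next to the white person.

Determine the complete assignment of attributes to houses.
Solution:

House | Drink | Hobby | Color | Pet
-----------------------------------
  1   | juice | painting | brown | parrot
  2   | tea | hiking | white | rabbit
  3   | smoothie | reading | gray | cat
  4   | soda | cooking | black | dog
  5   | coffee | gardening | orange | hamster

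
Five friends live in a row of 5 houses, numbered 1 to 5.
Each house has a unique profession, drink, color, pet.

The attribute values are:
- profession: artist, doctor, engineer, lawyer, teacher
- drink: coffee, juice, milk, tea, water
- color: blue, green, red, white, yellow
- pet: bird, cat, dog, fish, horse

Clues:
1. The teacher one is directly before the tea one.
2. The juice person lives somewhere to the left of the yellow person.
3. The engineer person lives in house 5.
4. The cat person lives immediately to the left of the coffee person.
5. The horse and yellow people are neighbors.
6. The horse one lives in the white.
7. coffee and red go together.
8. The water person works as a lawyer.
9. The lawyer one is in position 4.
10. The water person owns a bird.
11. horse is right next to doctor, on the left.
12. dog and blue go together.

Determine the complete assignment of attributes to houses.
Solution:

House | Profession | Drink | Color | Pet
----------------------------------------
  1   | teacher | juice | white | horse
  2   | doctor | tea | yellow | cat
  3   | artist | coffee | red | fish
  4   | lawyer | water | green | bird
  5   | engineer | milk | blue | dog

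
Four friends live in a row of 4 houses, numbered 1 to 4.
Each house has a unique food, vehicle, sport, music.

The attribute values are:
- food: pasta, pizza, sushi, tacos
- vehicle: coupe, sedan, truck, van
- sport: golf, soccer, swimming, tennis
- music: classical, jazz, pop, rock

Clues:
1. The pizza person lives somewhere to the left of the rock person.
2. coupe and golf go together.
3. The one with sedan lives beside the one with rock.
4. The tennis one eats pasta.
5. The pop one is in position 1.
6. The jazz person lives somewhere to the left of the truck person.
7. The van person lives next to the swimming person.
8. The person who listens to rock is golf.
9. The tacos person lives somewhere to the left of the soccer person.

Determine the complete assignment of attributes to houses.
Solution:

House | Food | Vehicle | Sport | Music
--------------------------------------
  1   | pasta | van | tennis | pop
  2   | pizza | sedan | swimming | jazz
  3   | tacos | coupe | golf | rock
  4   | sushi | truck | soccer | classical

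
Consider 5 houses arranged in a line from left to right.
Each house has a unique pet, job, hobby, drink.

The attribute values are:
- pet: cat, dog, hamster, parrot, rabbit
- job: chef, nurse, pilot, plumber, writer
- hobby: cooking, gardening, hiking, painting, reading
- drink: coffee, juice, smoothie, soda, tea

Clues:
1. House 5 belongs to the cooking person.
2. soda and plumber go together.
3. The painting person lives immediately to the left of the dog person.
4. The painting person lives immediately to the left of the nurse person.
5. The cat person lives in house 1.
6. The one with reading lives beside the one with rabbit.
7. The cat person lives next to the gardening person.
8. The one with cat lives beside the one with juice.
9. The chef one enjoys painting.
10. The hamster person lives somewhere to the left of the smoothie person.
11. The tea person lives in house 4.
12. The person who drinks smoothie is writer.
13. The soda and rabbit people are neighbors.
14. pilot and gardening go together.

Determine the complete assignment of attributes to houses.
Solution:

House | Pet | Job | Hobby | Drink
---------------------------------
  1   | cat | plumber | reading | soda
  2   | rabbit | pilot | gardening | juice
  3   | hamster | chef | painting | coffee
  4   | dog | nurse | hiking | tea
  5   | parrot | writer | cooking | smoothie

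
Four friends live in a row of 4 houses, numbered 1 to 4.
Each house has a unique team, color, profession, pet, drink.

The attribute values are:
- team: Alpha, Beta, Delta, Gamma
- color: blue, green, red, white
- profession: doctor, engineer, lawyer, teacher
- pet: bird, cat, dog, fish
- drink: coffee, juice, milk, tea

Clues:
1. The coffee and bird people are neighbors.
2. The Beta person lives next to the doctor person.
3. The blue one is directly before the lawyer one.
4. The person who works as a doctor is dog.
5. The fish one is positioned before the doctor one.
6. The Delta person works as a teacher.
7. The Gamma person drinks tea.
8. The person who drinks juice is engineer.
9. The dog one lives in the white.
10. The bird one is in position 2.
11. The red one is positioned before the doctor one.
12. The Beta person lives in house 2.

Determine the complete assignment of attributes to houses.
Solution:

House | Team | Color | Profession | Pet | Drink
-----------------------------------------------
  1   | Delta | blue | teacher | fish | coffee
  2   | Beta | red | lawyer | bird | milk
  3   | Gamma | white | doctor | dog | tea
  4   | Alpha | green | engineer | cat | juice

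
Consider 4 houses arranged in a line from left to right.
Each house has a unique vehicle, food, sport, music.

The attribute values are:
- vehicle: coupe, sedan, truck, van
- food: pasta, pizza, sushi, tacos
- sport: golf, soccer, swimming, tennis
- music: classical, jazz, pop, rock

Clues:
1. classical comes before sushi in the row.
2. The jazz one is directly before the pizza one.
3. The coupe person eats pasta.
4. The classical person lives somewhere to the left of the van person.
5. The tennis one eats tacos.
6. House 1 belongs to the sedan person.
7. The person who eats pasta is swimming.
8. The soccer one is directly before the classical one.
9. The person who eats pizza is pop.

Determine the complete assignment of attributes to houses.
Solution:

House | Vehicle | Food | Sport | Music
--------------------------------------
  1   | sedan | tacos | tennis | jazz
  2   | truck | pizza | soccer | pop
  3   | coupe | pasta | swimming | classical
  4   | van | sushi | golf | rock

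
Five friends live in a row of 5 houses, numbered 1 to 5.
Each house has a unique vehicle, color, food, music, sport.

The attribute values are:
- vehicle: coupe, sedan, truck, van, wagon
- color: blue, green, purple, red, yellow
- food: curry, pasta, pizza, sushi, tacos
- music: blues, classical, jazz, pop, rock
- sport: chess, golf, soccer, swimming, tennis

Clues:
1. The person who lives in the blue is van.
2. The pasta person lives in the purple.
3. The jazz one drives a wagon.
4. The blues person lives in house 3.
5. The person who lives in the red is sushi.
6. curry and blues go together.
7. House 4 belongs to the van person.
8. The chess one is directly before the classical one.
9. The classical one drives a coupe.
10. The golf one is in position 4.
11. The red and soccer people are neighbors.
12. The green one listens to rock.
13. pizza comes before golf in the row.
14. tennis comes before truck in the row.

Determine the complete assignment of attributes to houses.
Solution:

House | Vehicle | Color | Food | Music | Sport
----------------------------------------------
  1   | sedan | green | pizza | rock | chess
  2   | coupe | red | sushi | classical | tennis
  3   | truck | yellow | curry | blues | soccer
  4   | van | blue | tacos | pop | golf
  5   | wagon | purple | pasta | jazz | swimming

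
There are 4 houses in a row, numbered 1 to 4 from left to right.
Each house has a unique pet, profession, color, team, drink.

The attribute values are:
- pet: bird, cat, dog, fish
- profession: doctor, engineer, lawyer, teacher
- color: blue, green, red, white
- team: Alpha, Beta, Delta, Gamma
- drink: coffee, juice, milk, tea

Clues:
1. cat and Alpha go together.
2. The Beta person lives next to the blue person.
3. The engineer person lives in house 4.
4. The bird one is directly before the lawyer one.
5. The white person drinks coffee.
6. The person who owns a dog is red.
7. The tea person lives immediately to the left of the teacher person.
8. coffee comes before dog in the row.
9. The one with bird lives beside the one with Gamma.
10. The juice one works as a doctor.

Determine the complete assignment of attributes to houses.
Solution:

House | Pet | Profession | Color | Team | Drink
-----------------------------------------------
  1   | bird | doctor | green | Beta | juice
  2   | fish | lawyer | blue | Gamma | tea
  3   | cat | teacher | white | Alpha | coffee
  4   | dog | engineer | red | Delta | milk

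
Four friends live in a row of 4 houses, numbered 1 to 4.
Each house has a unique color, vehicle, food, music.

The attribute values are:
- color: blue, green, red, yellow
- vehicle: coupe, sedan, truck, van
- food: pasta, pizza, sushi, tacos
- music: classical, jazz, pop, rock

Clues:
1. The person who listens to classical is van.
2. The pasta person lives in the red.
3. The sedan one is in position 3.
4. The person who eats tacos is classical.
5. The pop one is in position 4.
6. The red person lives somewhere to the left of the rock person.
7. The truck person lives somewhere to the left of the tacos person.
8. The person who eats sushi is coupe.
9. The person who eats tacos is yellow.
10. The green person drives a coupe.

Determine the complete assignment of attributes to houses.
Solution:

House | Color | Vehicle | Food | Music
--------------------------------------
  1   | red | truck | pasta | jazz
  2   | yellow | van | tacos | classical
  3   | blue | sedan | pizza | rock
  4   | green | coupe | sushi | pop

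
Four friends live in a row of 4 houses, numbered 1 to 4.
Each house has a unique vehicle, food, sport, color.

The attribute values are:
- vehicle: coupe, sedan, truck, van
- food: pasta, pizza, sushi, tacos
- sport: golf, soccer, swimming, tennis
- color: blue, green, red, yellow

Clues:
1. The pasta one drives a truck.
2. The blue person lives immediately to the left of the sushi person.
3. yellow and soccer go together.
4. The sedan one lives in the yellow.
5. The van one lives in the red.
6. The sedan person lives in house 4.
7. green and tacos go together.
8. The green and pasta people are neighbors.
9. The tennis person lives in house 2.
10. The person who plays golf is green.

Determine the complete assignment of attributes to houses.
Solution:

House | Vehicle | Food | Sport | Color
--------------------------------------
  1   | coupe | tacos | golf | green
  2   | truck | pasta | tennis | blue
  3   | van | sushi | swimming | red
  4   | sedan | pizza | soccer | yellow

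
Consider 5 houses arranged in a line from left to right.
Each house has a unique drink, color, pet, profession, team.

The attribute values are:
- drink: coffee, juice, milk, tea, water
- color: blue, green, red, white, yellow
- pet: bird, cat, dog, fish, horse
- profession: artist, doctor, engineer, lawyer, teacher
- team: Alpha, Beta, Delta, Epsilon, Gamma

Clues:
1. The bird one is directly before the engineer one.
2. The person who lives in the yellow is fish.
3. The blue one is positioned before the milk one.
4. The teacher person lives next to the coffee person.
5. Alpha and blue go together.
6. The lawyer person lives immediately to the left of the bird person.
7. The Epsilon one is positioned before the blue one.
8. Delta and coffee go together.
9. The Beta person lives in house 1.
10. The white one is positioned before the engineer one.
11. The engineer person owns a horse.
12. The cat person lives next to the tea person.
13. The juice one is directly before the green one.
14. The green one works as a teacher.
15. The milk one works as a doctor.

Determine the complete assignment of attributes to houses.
Solution:

House | Drink | Color | Pet | Profession | Team
-----------------------------------------------
  1   | juice | white | cat | lawyer | Beta
  2   | tea | green | bird | teacher | Epsilon
  3   | coffee | red | horse | engineer | Delta
  4   | water | blue | dog | artist | Alpha
  5   | milk | yellow | fish | doctor | Gamma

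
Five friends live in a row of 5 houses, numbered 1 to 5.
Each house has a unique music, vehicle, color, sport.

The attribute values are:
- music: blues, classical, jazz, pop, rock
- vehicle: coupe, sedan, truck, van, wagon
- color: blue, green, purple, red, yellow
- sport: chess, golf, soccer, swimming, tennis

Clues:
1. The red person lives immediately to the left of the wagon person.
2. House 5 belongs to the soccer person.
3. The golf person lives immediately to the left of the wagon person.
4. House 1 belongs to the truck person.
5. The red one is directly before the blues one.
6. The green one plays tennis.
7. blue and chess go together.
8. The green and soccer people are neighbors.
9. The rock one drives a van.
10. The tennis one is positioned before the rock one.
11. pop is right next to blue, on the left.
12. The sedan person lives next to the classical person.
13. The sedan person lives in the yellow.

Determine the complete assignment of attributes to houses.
Solution:

House | Music | Vehicle | Color | Sport
---------------------------------------
  1   | pop | truck | red | golf
  2   | blues | wagon | blue | chess
  3   | jazz | sedan | yellow | swimming
  4   | classical | coupe | green | tennis
  5   | rock | van | purple | soccer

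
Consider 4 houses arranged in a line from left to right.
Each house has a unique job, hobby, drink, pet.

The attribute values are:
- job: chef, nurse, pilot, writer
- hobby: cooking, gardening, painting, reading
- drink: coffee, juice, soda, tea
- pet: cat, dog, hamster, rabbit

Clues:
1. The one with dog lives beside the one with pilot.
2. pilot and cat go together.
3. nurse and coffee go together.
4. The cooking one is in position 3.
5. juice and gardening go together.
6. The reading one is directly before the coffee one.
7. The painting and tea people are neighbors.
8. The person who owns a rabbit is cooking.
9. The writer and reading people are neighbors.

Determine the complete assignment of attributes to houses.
Solution:

House | Job | Hobby | Drink | Pet
---------------------------------
  1   | writer | painting | soda | dog
  2   | pilot | reading | tea | cat
  3   | nurse | cooking | coffee | rabbit
  4   | chef | gardening | juice | hamster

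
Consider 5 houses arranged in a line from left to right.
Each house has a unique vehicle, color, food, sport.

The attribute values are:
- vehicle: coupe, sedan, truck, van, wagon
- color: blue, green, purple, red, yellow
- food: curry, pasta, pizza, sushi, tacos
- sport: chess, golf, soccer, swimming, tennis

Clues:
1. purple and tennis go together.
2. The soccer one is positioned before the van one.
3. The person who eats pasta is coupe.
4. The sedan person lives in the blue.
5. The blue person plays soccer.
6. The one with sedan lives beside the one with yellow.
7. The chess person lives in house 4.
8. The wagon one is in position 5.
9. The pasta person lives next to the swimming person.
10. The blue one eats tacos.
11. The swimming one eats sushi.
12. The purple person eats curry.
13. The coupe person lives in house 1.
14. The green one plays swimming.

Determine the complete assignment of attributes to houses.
Solution:

House | Vehicle | Color | Food | Sport
--------------------------------------
  1   | coupe | red | pasta | golf
  2   | truck | green | sushi | swimming
  3   | sedan | blue | tacos | soccer
  4   | van | yellow | pizza | chess
  5   | wagon | purple | curry | tennis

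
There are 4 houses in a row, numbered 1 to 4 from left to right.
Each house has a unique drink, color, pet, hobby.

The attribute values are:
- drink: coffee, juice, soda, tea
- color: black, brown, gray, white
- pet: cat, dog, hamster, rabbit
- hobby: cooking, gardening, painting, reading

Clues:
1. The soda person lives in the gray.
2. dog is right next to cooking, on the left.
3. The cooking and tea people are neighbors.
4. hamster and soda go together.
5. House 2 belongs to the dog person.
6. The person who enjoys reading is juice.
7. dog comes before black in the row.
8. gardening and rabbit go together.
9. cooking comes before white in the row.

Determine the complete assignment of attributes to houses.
Solution:

House | Drink | Color | Pet | Hobby
-----------------------------------
  1   | soda | gray | hamster | painting
  2   | juice | brown | dog | reading
  3   | coffee | black | cat | cooking
  4   | tea | white | rabbit | gardening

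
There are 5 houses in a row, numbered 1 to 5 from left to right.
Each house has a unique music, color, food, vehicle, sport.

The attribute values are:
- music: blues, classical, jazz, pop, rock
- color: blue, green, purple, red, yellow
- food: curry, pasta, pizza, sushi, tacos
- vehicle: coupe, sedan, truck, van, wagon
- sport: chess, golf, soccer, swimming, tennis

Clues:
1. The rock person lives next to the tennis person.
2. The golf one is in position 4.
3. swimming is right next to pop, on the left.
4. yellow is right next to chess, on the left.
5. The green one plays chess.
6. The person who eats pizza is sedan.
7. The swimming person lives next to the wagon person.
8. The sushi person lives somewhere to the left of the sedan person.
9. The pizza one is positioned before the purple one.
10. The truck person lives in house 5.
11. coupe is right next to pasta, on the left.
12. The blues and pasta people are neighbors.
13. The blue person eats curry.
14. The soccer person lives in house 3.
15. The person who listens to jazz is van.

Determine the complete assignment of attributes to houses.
Solution:

House | Music | Color | Food | Vehicle | Sport
----------------------------------------------
  1   | blues | yellow | sushi | coupe | swimming
  2   | pop | green | pasta | wagon | chess
  3   | jazz | blue | curry | van | soccer
  4   | rock | red | pizza | sedan | golf
  5   | classical | purple | tacos | truck | tennis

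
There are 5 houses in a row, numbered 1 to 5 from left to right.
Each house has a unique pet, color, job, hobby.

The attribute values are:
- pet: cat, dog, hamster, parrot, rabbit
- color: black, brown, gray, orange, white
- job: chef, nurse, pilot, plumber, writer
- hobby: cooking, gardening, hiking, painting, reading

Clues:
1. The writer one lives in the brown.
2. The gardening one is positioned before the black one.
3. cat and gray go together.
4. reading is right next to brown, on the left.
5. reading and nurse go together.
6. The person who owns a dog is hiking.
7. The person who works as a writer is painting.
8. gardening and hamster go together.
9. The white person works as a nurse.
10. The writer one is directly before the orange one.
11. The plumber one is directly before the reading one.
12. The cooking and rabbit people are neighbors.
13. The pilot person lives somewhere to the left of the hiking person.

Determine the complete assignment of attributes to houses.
Solution:

House | Pet | Color | Job | Hobby
---------------------------------
  1   | cat | gray | plumber | cooking
  2   | rabbit | white | nurse | reading
  3   | parrot | brown | writer | painting
  4   | hamster | orange | pilot | gardening
  5   | dog | black | chef | hiking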